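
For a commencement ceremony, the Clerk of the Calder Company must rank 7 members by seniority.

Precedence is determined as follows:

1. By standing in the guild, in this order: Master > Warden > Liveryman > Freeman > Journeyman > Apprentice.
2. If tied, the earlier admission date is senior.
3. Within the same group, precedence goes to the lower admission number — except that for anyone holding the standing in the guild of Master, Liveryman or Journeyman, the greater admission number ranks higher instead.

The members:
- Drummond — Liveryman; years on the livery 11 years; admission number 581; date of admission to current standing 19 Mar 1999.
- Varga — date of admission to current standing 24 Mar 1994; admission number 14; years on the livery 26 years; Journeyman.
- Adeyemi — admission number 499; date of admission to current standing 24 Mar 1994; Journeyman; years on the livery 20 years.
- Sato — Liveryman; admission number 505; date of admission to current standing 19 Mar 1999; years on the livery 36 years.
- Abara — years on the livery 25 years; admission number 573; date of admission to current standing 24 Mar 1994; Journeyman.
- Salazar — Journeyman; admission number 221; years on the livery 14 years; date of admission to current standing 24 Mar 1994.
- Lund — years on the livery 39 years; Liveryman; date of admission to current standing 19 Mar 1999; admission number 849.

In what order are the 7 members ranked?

By standing in the guild: Lund, Drummond and Sato (Liveryman); then Abara, Adeyemi, Salazar and Varga (Journeyman).
Lund, Drummond and Sato all have date of admission to current standing 19 Mar 1999, so the next rule applies.
Among Lund, Drummond and Sato, by admission number (higher first) (reversed rule for this group): Lund (849) before Drummond (581) before Sato (505).
Abara, Adeyemi, Salazar and Varga all have date of admission to current standing 24 Mar 1994, so the next rule applies.
Among Abara, Adeyemi, Salazar and Varga, by admission number (higher first) (reversed rule for this group): Abara (573) before Adeyemi (499) before Salazar (221) before Varga (14).
Full order: Lund, Drummond, Sato, Abara, Adeyemi, Salazar, Varga.

Lund, Drummond, Sato, Abara, Adeyemi, Salazar, Varga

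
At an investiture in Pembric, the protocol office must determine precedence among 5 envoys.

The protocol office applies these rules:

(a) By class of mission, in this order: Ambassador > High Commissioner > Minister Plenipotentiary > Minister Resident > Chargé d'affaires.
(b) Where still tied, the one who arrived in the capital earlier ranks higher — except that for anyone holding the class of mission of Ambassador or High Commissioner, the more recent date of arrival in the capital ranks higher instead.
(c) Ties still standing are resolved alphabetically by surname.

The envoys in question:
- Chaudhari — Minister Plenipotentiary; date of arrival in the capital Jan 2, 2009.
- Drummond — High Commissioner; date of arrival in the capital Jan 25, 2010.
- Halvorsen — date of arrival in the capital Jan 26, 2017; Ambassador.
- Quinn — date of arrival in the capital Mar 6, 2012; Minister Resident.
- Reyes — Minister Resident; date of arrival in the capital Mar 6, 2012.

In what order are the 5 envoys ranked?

By class of mission: Halvorsen (Ambassador); then Drummond (High Commissioner); then Chaudhari (Minister Plenipotentiary); then Quinn and Reyes (Minister Resident).
Quinn and Reyes both have date of arrival in the capital Mar 6, 2012, so the next rule applies.
Among Quinn and Reyes, alphabetically by surname: Quinn before Reyes.
Full order: Halvorsen, Drummond, Chaudhari, Quinn, Reyes.

Halvorsen, Drummond, Chaudhari, Quinn, Reyes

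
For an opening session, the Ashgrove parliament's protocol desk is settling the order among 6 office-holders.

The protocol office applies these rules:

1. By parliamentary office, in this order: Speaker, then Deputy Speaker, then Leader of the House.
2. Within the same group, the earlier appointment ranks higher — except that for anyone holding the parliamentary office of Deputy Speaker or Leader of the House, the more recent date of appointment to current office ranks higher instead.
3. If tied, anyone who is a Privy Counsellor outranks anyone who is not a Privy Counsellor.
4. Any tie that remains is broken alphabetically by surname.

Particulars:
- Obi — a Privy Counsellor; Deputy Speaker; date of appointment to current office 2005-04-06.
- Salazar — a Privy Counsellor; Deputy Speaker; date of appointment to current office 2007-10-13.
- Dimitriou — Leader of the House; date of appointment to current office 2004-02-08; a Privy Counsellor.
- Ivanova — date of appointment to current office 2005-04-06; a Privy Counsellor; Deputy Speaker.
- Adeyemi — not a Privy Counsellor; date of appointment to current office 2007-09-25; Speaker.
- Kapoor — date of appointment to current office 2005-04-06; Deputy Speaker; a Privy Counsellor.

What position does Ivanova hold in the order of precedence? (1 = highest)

By parliamentary office: Adeyemi (Speaker); then Salazar, Ivanova, Kapoor and Obi (Deputy Speaker); then Dimitriou (Leader of the House).
Among Salazar, Ivanova, Kapoor and Obi, by date of appointment to current office (later first) (reversed rule for this group): Salazar (2007-10-13) before Ivanova, Kapoor and Obi (2005-04-06).
Ivanova, Kapoor and Obi are each a Privy Counsellor, so the next rule applies.
Among Ivanova, Kapoor and Obi, alphabetically by surname: Ivanova before Kapoor before Obi.
Order: Adeyemi, Salazar, Ivanova, Kapoor, Obi, Dimitriou. So position 3.

3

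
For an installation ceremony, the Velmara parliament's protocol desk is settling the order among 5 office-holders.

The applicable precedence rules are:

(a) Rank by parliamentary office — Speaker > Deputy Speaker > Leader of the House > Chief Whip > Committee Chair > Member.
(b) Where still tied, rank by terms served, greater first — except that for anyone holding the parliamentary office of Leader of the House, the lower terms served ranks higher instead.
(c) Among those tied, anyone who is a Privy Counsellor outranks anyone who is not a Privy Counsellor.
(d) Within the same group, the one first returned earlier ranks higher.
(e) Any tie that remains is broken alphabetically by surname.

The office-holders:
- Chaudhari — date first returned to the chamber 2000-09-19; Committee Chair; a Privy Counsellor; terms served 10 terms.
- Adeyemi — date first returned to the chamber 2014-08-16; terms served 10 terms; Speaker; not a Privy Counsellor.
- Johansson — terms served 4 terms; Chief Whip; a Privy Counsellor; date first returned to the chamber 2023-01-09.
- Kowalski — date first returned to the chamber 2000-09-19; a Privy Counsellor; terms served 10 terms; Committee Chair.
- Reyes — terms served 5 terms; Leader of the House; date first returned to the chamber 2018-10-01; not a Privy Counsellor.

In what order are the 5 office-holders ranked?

Adeyemi, Reyes, Johansson, Chaudhari, Kowalski

By parliamentary office: Adeyemi (Speaker); then Reyes (Leader of the House); then Johansson (Chief Whip); then Chaudhari and Kowalski (Committee Chair).
Chaudhari and Kowalski both have terms served 10 terms, so the next rule applies.
Chaudhari and Kowalski are each a Privy Counsellor, so the next rule applies.
Chaudhari and Kowalski both have date first returned to the chamber 2000-09-19, so the next rule applies.
Among Chaudhari and Kowalski, alphabetically by surname: Chaudhari before Kowalski.
Full order: Adeyemi, Reyes, Johansson, Chaudhari, Kowalski.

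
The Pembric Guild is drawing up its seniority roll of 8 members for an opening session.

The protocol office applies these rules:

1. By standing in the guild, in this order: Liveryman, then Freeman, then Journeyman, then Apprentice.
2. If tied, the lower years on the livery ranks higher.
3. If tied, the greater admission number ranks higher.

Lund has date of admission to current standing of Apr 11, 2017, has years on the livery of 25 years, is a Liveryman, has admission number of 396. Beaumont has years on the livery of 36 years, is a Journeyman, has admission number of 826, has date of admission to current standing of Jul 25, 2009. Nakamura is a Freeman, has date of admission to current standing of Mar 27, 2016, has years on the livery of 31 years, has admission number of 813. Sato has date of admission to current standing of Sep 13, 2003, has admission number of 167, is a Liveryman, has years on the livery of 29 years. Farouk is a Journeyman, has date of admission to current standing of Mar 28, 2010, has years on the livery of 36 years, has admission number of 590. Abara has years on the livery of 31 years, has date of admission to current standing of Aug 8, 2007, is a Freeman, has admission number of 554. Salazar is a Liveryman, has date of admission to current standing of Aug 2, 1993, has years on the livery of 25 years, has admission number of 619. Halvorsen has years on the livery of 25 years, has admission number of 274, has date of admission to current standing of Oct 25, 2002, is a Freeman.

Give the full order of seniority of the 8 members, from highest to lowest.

By standing in the guild: Salazar, Lund and Sato (Liveryman); then Halvorsen, Nakamura and Abara (Freeman); then Beaumont and Farouk (Journeyman).
Among Salazar, Lund and Sato, by years on the livery (lower first): Salazar and Lund (25 years) before Sato (29 years).
Among Salazar and Lund, by admission number (higher first): Salazar (619) before Lund (396).
Among Halvorsen, Nakamura and Abara, by years on the livery (lower first): Halvorsen (25 years) before Nakamura and Abara (31 years).
Among Nakamura and Abara, by admission number (higher first): Nakamura (813) before Abara (554).
Beaumont and Farouk both have years on the livery 36 years, so the next rule applies.
Among Beaumont and Farouk, by admission number (higher first): Beaumont (826) before Farouk (590).
Full order: Salazar, Lund, Sato, Halvorsen, Nakamura, Abara, Beaumont, Farouk.

Salazar, Lund, Sato, Halvorsen, Nakamura, Abara, Beaumont, Farouk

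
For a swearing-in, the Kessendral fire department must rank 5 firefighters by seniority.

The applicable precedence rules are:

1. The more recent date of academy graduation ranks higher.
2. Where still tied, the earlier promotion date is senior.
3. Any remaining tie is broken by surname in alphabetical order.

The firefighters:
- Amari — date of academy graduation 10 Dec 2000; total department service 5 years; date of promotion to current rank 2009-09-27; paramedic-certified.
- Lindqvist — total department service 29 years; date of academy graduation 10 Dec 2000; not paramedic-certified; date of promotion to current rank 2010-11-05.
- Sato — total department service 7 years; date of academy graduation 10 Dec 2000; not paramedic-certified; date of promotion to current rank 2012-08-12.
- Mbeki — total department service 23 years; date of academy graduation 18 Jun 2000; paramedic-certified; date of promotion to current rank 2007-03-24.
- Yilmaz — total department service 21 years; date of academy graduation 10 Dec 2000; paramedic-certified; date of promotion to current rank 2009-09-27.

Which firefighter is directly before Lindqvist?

Yilmaz

By date of academy graduation (later first): Amari, Yilmaz, Lindqvist and Sato (each 10 Dec 2000); then Mbeki (18 Jun 2000).
Among Amari, Yilmaz, Lindqvist and Sato, by date of promotion to current rank (earlier first): Amari and Yilmaz (2009-09-27) before Lindqvist (2010-11-05) before Sato (2012-08-12).
Among Amari and Yilmaz, alphabetically by surname: Amari before Yilmaz.
Order: Amari, Yilmaz, Lindqvist, Sato, Mbeki.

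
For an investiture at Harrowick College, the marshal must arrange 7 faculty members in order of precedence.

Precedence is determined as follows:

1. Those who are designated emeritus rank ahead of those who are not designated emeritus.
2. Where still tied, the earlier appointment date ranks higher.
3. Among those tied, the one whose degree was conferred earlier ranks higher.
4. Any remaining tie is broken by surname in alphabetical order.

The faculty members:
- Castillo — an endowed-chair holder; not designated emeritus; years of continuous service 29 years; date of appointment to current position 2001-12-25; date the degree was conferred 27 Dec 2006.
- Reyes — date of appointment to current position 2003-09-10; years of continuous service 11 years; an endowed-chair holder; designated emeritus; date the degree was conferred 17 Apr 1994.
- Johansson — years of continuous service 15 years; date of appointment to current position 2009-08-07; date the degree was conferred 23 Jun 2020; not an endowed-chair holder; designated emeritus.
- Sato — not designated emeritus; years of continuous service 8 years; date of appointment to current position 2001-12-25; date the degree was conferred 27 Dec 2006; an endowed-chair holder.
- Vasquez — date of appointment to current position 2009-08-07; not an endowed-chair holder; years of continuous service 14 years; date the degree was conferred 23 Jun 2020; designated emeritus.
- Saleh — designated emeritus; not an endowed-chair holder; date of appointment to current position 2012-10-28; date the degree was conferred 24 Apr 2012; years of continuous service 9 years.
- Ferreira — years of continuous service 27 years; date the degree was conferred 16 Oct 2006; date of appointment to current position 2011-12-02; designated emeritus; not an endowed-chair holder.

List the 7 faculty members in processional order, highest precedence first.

By the first rule: Reyes, Johansson, Vasquez, Ferreira and Saleh (each designated emeritus); then Castillo and Sato (both not designated emeritus).
Among Reyes, Johansson, Vasquez, Ferreira and Saleh, by date of appointment to current position (earlier first): Reyes (2003-09-10) before Johansson and Vasquez (2009-08-07) before Ferreira (2011-12-02) before Saleh (2012-10-28).
Johansson and Vasquez both have date the degree was conferred 23 Jun 2020, so the next rule applies.
Among Johansson and Vasquez, alphabetically by surname: Johansson before Vasquez.
Castillo and Sato both have date of appointment to current position 2001-12-25, so the next rule applies.
Castillo and Sato both have date the degree was conferred 27 Dec 2006, so the next rule applies.
Among Castillo and Sato, alphabetically by surname: Castillo before Sato.
Full order: Reyes, Johansson, Vasquez, Ferreira, Saleh, Castillo, Sato.

Reyes, Johansson, Vasquez, Ferreira, Saleh, Castillo, Sato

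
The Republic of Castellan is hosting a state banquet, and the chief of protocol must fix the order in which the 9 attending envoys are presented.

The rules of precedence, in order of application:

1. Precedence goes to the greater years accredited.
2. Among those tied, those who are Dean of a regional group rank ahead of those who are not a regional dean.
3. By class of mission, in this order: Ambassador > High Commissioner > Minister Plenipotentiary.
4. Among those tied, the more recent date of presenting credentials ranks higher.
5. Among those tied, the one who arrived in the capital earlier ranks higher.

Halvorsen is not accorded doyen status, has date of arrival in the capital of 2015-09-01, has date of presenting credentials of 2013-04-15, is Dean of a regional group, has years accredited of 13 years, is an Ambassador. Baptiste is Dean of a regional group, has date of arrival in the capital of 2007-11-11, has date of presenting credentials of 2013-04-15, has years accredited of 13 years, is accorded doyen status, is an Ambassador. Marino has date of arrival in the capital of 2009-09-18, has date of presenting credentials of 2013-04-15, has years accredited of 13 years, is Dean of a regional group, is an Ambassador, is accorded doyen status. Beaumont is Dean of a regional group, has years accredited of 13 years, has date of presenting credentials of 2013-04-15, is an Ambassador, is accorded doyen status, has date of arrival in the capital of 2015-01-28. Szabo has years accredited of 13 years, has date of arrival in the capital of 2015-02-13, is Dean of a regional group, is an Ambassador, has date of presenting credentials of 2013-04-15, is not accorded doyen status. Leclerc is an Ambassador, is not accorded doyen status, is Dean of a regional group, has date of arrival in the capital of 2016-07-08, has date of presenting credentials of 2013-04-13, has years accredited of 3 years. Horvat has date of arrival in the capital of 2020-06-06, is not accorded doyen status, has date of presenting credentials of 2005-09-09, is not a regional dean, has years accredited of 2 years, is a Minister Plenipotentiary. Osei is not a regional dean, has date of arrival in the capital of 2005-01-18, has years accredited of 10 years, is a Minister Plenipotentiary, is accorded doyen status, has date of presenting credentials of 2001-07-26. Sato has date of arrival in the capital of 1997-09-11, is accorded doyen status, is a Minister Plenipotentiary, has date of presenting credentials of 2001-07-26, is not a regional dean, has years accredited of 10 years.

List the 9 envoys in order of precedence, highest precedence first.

By years accredited (higher first): Baptiste, Marino, Beaumont, Szabo and Halvorsen (each 13 years); then Sato and Osei (both 10 years); then Leclerc (3 years); then Horvat (2 years).
Baptiste, Marino, Beaumont, Szabo and Halvorsen are each Dean of a regional group, so the next rule applies.
Baptiste, Marino, Beaumont, Szabo and Halvorsen are each Ambassador, so the next rule applies.
Baptiste, Marino, Beaumont, Szabo and Halvorsen all have date of presenting credentials 2013-04-15, so the next rule applies.
Among Baptiste, Marino, Beaumont, Szabo and Halvorsen, by date of arrival in the capital (earlier first): Baptiste (2007-11-11) before Marino (2009-09-18) before Beaumont (2015-01-28) before Szabo (2015-02-13) before Halvorsen (2015-09-01).
Sato and Osei are each not a regional dean, so the next rule applies.
Sato and Osei are each Minister Plenipotentiary, so the next rule applies.
Sato and Osei both have date of presenting credentials 2001-07-26, so the next rule applies.
Among Sato and Osei, by date of arrival in the capital (earlier first): Sato (1997-09-11) before Osei (2005-01-18).
Full order: Baptiste, Marino, Beaumont, Szabo, Halvorsen, Sato, Osei, Leclerc, Horvat.

Baptiste, Marino, Beaumont, Szabo, Halvorsen, Sato, Osei, Leclerc, Horvat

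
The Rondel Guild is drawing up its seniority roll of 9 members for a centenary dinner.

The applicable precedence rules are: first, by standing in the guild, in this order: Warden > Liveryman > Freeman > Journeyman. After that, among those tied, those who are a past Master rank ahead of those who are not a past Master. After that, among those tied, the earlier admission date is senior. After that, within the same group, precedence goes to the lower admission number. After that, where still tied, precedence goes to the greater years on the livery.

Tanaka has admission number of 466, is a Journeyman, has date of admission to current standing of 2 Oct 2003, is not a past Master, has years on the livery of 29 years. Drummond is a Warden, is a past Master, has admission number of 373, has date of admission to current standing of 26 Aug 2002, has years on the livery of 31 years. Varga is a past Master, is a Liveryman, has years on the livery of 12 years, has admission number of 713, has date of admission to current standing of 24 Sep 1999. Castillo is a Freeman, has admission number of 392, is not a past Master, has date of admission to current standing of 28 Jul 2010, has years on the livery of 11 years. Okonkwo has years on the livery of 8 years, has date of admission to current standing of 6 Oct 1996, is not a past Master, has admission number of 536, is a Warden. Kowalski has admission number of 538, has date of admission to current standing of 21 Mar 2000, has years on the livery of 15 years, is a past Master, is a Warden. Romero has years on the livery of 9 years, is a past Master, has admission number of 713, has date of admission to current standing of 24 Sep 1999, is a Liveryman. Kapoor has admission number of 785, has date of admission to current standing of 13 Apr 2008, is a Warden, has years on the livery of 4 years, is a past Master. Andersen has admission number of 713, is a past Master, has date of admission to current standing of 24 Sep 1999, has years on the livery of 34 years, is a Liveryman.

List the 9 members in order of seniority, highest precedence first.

By standing in the guild: Kowalski, Drummond, Kapoor and Okonkwo (Warden); then Andersen, Varga and Romero (Liveryman); then Castillo (Freeman); then Tanaka (Journeyman).
Among Kowalski, Drummond, Kapoor and Okonkwo, a past Master before not a past Master: Kowalski, Drummond and Kapoor (a past Master) before Okonkwo (not a past Master).
Among Kowalski, Drummond and Kapoor, by date of admission to current standing (earlier first): Kowalski (21 Mar 2000) before Drummond (26 Aug 2002) before Kapoor (13 Apr 2008).
Andersen, Varga and Romero are each a past Master, so the next rule applies.
Andersen, Varga and Romero all have date of admission to current standing 24 Sep 1999, so the next rule applies.
Andersen, Varga and Romero all have admission number 713, so the next rule applies.
Among Andersen, Varga and Romero, by years on the livery (higher first): Andersen (34 years) before Varga (12 years) before Romero (9 years).
Full order: Kowalski, Drummond, Kapoor, Okonkwo, Andersen, Varga, Romero, Castillo, Tanaka.

Kowalski, Drummond, Kapoor, Okonkwo, Andersen, Varga, Romero, Castillo, Tanaka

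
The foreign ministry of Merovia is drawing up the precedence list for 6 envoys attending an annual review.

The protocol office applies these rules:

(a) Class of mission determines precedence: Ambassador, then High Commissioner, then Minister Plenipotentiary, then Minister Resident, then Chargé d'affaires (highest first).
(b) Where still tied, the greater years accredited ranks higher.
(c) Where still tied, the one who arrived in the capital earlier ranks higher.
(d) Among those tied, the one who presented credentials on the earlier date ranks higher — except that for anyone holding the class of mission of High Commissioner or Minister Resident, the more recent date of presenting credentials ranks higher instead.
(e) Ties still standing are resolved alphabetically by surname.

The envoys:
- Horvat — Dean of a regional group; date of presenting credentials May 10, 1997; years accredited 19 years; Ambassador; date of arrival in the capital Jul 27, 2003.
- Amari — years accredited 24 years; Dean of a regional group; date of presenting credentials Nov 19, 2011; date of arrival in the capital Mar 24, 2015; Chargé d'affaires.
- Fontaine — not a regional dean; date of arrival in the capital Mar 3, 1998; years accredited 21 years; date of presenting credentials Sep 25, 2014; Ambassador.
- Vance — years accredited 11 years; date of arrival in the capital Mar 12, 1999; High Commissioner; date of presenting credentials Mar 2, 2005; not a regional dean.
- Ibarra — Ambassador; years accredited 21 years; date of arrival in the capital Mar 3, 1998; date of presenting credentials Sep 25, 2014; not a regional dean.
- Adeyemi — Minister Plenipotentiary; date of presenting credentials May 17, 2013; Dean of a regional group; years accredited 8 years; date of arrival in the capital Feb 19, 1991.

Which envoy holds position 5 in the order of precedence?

Adeyemi

By class of mission: Fontaine, Ibarra and Horvat (Ambassador); then Vance (High Commissioner); then Adeyemi (Minister Plenipotentiary); then Amari (Chargé d'affaires).
Among Fontaine, Ibarra and Horvat, by years accredited (higher first): Fontaine and Ibarra (21 years) before Horvat (19 years).
Fontaine and Ibarra both have date of arrival in the capital Mar 3, 1998, so the next rule applies.
Fontaine and Ibarra both have date of presenting credentials Sep 25, 2014, so the next rule applies.
Among Fontaine and Ibarra, alphabetically by surname: Fontaine before Ibarra.
Order: Fontaine, Ibarra, Horvat, Vance, Adeyemi, Amari.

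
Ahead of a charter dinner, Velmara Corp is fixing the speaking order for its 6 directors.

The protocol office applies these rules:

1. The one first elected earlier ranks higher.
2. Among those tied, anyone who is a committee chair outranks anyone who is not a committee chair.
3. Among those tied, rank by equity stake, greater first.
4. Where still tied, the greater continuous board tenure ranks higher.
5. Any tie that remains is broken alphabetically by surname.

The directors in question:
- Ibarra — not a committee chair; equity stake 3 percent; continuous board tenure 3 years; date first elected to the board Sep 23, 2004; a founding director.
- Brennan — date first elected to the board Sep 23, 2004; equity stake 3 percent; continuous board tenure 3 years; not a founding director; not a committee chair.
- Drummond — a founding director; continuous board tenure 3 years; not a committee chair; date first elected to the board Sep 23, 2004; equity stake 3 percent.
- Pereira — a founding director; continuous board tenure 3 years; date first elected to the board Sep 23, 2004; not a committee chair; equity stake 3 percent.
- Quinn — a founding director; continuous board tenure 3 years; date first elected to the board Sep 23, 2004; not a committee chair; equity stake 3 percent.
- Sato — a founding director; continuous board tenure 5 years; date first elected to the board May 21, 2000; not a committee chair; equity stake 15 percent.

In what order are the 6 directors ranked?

Sato, Brennan, Drummond, Ibarra, Pereira, Quinn

By date first elected to the board (earlier first): Sato (May 21, 2000); then Brennan, Drummond, Ibarra, Pereira and Quinn (each Sep 23, 2004).
Brennan, Drummond, Ibarra, Pereira and Quinn are each not a committee chair, so the next rule applies.
Brennan, Drummond, Ibarra, Pereira and Quinn all have equity stake 3 percent, so the next rule applies.
Brennan, Drummond, Ibarra, Pereira and Quinn all have continuous board tenure 3 years, so the next rule applies.
Among Brennan, Drummond, Ibarra, Pereira and Quinn, alphabetically by surname: Brennan before Drummond before Ibarra before Pereira before Quinn.
Full order: Sato, Brennan, Drummond, Ibarra, Pereira, Quinn.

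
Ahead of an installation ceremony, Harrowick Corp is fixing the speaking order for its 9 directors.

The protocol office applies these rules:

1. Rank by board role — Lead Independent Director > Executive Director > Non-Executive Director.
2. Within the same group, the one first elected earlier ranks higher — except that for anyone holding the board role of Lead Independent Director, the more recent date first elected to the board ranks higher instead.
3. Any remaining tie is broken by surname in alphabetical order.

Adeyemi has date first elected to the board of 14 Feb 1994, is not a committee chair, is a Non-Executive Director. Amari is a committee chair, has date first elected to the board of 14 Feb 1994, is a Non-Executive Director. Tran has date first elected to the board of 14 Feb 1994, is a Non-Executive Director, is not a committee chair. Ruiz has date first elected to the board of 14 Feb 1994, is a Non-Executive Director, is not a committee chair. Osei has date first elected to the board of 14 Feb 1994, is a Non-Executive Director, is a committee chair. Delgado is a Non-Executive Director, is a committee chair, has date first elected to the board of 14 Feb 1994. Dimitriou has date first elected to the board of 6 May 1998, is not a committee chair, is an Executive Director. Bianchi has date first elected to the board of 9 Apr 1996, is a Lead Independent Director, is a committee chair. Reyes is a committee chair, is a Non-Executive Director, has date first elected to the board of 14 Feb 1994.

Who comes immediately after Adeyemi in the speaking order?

By board role: Bianchi (Lead Independent Director); then Dimitriou (Executive Director); then Adeyemi, Amari, Delgado, Osei, Reyes, Ruiz and Tran (Non-Executive Director).
Adeyemi, Amari, Delgado, Osei, Reyes, Ruiz and Tran all have date first elected to the board 14 Feb 1994, so the next rule applies.
Among Adeyemi, Amari, Delgado, Osei, Reyes, Ruiz and Tran, alphabetically by surname: Adeyemi before Amari before Delgado before Osei before Reyes before Ruiz before Tran.
Order: Bianchi, Dimitriou, Adeyemi, Amari, Delgado, Osei, Reyes, Ruiz, Tran.

Amari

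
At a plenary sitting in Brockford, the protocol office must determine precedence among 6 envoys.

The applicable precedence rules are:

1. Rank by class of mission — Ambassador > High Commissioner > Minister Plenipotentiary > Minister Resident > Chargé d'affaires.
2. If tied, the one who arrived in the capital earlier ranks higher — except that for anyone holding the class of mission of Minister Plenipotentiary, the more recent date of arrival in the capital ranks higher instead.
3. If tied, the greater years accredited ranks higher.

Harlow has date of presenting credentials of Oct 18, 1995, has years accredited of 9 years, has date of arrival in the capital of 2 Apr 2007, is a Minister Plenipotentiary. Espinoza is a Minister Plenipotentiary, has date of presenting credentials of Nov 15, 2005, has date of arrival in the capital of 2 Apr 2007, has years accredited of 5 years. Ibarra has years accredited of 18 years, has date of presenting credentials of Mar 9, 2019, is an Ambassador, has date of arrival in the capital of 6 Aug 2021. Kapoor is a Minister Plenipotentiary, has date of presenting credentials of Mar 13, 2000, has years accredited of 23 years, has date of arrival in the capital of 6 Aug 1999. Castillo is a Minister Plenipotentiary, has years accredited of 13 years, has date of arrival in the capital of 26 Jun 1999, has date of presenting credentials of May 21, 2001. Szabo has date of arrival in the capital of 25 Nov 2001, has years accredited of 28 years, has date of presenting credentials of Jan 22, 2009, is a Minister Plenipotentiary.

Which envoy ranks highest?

By class of mission: Ibarra (Ambassador); then Harlow, Espinoza, Szabo, Kapoor and Castillo (Minister Plenipotentiary).
Among Harlow, Espinoza, Szabo, Kapoor and Castillo, by date of arrival in the capital (later first) (reversed rule for this group): Harlow and Espinoza (2 Apr 2007) before Szabo (25 Nov 2001) before Kapoor (6 Aug 1999) before Castillo (26 Jun 1999).
Among Harlow and Espinoza, by years accredited (higher first): Harlow (9 years) before Espinoza (5 years).
Order: Ibarra, Harlow, Espinoza, Szabo, Kapoor, Castillo.

Ibarra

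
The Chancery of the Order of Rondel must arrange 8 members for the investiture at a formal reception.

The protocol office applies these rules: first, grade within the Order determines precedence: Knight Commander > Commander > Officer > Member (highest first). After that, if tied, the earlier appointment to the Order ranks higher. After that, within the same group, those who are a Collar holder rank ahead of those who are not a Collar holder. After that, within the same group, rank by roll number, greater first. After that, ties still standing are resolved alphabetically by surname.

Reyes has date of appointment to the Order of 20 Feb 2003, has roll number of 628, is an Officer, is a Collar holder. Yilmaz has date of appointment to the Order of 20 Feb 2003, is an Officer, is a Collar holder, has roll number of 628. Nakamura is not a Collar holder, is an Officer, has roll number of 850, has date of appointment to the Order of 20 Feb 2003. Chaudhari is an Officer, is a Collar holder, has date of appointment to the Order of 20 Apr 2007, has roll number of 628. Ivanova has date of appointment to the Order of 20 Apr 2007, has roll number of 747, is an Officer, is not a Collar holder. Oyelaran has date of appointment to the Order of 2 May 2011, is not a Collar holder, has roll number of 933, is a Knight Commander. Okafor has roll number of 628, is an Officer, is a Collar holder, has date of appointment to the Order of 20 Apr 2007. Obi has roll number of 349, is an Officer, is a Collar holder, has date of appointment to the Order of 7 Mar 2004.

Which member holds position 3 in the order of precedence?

By grade within the Order: Oyelaran (Knight Commander); then Reyes, Yilmaz, Nakamura, Obi, Chaudhari, Okafor and Ivanova (Officer).
Among Reyes, Yilmaz, Nakamura, Obi, Chaudhari, Okafor and Ivanova, by date of appointment to the Order (earlier first): Reyes, Yilmaz and Nakamura (20 Feb 2003) before Obi (7 Mar 2004) before Chaudhari, Okafor and Ivanova (20 Apr 2007).
Among Reyes, Yilmaz and Nakamura, a Collar holder before not a Collar holder: Reyes and Yilmaz (a Collar holder) before Nakamura (not a Collar holder).
Reyes and Yilmaz both have roll number 628, so the next rule applies.
Among Reyes and Yilmaz, alphabetically by surname: Reyes before Yilmaz.
Among Chaudhari, Okafor and Ivanova, a Collar holder before not a Collar holder: Chaudhari and Okafor (a Collar holder) before Ivanova (not a Collar holder).
Chaudhari and Okafor both have roll number 628, so the next rule applies.
Among Chaudhari and Okafor, alphabetically by surname: Chaudhari before Okafor.
Order: Oyelaran, Reyes, Yilmaz, Nakamura, Obi, Chaudhari, Okafor, Ivanova.

Yilmaz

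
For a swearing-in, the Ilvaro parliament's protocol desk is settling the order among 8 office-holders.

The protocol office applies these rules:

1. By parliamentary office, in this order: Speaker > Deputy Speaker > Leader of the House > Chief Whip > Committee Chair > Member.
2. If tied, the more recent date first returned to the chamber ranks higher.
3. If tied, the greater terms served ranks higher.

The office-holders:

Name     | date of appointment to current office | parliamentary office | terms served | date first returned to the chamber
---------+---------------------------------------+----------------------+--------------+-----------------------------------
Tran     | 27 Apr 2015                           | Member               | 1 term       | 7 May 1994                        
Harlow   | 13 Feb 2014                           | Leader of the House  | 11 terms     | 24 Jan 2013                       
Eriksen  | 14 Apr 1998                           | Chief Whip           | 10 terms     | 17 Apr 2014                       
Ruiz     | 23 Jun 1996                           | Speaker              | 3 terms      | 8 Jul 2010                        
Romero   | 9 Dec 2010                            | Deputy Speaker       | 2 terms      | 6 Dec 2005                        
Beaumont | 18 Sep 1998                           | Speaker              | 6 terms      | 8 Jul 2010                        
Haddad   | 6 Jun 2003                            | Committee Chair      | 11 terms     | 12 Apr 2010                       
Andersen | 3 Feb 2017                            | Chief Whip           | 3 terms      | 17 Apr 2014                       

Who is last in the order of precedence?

By parliamentary office: Beaumont and Ruiz (Speaker); then Romero (Deputy Speaker); then Harlow (Leader of the House); then Eriksen and Andersen (Chief Whip); then Haddad (Committee Chair); then Tran (Member).
Beaumont and Ruiz both have date first returned to the chamber 8 Jul 2010, so the next rule applies.
Among Beaumont and Ruiz, by terms served (higher first): Beaumont (6 terms) before Ruiz (3 terms).
Eriksen and Andersen both have date first returned to the chamber 17 Apr 2014, so the next rule applies.
Among Eriksen and Andersen, by terms served (higher first): Eriksen (10 terms) before Andersen (3 terms).
Order: Beaumont, Ruiz, Romero, Harlow, Eriksen, Andersen, Haddad, Tran.

Tran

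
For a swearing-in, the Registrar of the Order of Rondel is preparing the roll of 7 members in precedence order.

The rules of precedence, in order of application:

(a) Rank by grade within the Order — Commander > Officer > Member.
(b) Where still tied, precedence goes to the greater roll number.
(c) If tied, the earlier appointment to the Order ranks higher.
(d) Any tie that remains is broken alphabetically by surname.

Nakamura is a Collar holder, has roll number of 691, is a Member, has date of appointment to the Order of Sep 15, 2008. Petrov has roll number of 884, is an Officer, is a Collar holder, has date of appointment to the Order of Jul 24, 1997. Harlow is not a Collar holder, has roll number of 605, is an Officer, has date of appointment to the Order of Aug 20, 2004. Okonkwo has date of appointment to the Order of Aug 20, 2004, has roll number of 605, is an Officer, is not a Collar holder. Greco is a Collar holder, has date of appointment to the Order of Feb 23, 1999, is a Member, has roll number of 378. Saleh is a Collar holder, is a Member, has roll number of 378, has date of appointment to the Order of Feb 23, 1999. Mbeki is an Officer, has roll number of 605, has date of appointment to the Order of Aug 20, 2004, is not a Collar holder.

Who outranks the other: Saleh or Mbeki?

By grade within the Order: Petrov, Harlow, Mbeki and Okonkwo (Officer); then Nakamura, Greco and Saleh (Member).
Among Petrov, Harlow, Mbeki and Okonkwo, by roll number (higher first): Petrov (884) before Harlow, Mbeki and Okonkwo (605).
Harlow, Mbeki and Okonkwo all have date of appointment to the Order Aug 20, 2004, so the next rule applies.
Among Harlow, Mbeki and Okonkwo, alphabetically by surname: Harlow before Mbeki before Okonkwo.
Among Nakamura, Greco and Saleh, by roll number (higher first): Nakamura (691) before Greco and Saleh (378).
Greco and Saleh both have date of appointment to the Order Feb 23, 1999, so the next rule applies.
Among Greco and Saleh, alphabetically by surname: Greco before Saleh.
So Mbeki takes precedence.

Mbeki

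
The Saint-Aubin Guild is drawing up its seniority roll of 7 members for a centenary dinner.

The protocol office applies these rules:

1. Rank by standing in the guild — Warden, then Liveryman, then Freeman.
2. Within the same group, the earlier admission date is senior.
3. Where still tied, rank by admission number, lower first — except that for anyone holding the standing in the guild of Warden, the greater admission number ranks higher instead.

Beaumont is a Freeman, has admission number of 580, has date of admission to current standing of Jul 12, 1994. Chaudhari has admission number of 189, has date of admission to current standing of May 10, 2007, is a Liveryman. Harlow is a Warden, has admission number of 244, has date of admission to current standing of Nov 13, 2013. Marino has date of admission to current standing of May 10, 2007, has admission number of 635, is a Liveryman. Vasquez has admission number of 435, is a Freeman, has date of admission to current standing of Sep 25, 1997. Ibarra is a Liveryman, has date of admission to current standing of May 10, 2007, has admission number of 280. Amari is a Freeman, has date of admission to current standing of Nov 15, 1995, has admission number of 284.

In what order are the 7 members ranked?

Harlow, Chaudhari, Ibarra, Marino, Beaumont, Amari, Vasquez

By standing in the guild: Harlow (Warden); then Chaudhari, Ibarra and Marino (Liveryman); then Beaumont, Amari and Vasquez (Freeman).
Chaudhari, Ibarra and Marino all have date of admission to current standing May 10, 2007, so the next rule applies.
Among Chaudhari, Ibarra and Marino, by admission number (lower first): Chaudhari (189) before Ibarra (280) before Marino (635).
Among Beaumont, Amari and Vasquez, by date of admission to current standing (earlier first): Beaumont (Jul 12, 1994) before Amari (Nov 15, 1995) before Vasquez (Sep 25, 1997).
Full order: Harlow, Chaudhari, Ibarra, Marino, Beaumont, Amari, Vasquez.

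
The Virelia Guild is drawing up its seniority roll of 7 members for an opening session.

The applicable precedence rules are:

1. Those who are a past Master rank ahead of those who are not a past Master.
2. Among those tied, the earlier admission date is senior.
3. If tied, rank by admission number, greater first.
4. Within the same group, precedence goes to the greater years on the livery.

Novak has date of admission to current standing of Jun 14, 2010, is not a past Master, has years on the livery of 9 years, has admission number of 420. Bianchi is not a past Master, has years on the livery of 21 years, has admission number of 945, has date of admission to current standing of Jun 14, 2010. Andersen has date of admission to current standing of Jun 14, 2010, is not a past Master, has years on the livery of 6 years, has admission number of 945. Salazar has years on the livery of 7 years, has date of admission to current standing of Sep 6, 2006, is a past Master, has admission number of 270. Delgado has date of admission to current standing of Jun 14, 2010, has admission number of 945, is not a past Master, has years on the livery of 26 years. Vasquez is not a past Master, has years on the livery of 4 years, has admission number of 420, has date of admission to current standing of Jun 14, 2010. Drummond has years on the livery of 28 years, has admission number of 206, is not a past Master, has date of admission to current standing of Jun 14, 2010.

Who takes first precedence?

By the first rule: Salazar (a past Master); then Delgado, Bianchi, Andersen, Novak, Vasquez and Drummond (each not a past Master).
Delgado, Bianchi, Andersen, Novak, Vasquez and Drummond all have date of admission to current standing Jun 14, 2010, so the next rule applies.
Among Delgado, Bianchi, Andersen, Novak, Vasquez and Drummond, by admission number (higher first): Delgado, Bianchi and Andersen (945) before Novak and Vasquez (420) before Drummond (206).
Among Delgado, Bianchi and Andersen, by years on the livery (higher first): Delgado (26 years) before Bianchi (21 years) before Andersen (6 years).
Among Novak and Vasquez, by years on the livery (higher first): Novak (9 years) before Vasquez (4 years).
Order: Salazar, Delgado, Bianchi, Andersen, Novak, Vasquez, Drummond.

Salazar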